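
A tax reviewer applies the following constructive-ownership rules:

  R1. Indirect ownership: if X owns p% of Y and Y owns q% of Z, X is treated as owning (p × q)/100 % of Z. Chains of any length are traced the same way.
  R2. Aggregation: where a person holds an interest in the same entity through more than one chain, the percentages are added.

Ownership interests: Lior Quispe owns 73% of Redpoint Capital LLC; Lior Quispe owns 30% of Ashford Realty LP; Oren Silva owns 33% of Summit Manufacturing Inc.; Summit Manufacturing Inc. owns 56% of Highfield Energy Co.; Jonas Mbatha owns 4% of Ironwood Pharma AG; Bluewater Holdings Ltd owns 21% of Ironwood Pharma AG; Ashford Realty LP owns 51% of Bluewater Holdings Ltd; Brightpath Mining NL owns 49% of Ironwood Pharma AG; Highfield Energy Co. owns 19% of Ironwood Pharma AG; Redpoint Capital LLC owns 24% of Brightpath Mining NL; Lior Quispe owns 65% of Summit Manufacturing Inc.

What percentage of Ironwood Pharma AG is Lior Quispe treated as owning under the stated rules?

18.7138%

Chain via Ashford Realty LP → Bluewater Holdings Ltd (R1): 30% × 51% × 21% = 3.213% of Ironwood Pharma AG.
Chain via Summit Manufacturing Inc. → Highfield Energy Co. (R1): 65% × 56% × 19% = 6.916% of Ironwood Pharma AG.
Chain via Redpoint Capital LLC → Brightpath Mining NL (R1): 73% × 24% × 49% = 8.5848% of Ironwood Pharma AG.
Aggregating (R2): 3.213% + 6.916% + 8.5848% = 18.7138%.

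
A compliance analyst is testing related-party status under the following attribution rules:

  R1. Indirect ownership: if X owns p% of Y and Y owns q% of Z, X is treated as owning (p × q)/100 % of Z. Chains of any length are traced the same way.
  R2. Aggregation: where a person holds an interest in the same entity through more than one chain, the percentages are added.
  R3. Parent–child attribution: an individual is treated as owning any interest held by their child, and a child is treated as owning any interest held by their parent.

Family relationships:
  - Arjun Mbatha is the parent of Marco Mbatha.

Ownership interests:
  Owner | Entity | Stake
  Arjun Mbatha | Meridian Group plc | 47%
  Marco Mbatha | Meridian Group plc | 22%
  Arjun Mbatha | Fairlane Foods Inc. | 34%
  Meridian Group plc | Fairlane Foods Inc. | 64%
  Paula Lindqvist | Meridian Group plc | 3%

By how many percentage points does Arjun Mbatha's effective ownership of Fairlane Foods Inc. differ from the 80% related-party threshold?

1.84

By parent–child attribution (R3), Arjun Mbatha is treated as also owning Marco Mbatha's interest in Meridian Group plc, giving 47% + 22% = 69%.
Chain via Meridian Group plc (R1): 69% × 64% = 44.16% of Fairlane Foods Inc.
Direct interest in Fairlane Foods Inc: 34%.
Aggregating (R2): 44.16% + 34% = 78.16%.
78.16% falls short of the 80% threshold by 1.84 percentage points.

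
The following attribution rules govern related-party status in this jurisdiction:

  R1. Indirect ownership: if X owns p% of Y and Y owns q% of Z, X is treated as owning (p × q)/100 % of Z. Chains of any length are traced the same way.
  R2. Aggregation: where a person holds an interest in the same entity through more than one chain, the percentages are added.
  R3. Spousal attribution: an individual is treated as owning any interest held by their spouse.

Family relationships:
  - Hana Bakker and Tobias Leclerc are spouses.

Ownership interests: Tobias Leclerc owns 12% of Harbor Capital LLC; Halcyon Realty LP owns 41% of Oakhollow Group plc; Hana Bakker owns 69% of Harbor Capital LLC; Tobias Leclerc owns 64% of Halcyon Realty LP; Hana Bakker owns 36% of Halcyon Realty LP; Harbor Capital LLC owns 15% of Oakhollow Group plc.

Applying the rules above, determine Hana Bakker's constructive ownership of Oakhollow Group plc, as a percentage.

53.15%

By spousal attribution (R3), Hana Bakker is treated as also owning Tobias Leclerc's interest in Harbor Capital LLC, giving 69% + 12% = 81%.
By spousal attribution (R3), Hana Bakker is treated as also owning Tobias Leclerc's interest in Halcyon Realty LP, giving 36% + 64% = 100%.
Chain via Harbor Capital LLC (R1): 81% × 15% = 12.15% of Oakhollow Group plc.
Chain via Halcyon Realty LP (R1): 100% × 41% = 41% of Oakhollow Group plc.
Aggregating (R2): 12.15% + 41% = 53.15%.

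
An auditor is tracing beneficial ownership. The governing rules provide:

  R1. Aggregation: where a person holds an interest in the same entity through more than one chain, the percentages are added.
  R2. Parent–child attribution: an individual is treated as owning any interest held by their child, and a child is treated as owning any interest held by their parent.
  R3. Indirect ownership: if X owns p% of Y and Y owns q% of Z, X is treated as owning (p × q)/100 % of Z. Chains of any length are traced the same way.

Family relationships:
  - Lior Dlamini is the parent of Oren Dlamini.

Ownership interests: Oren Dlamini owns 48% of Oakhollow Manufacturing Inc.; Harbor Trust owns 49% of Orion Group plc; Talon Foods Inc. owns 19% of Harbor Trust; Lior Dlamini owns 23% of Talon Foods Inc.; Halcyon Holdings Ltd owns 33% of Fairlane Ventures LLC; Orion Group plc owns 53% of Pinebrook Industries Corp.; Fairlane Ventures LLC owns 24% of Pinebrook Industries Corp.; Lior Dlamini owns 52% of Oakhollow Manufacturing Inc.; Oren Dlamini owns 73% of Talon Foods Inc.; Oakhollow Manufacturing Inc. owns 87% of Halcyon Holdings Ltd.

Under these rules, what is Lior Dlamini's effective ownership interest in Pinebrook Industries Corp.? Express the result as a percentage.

11.627328%

By parent–child attribution (R2), Lior Dlamini is treated as also owning Oren Dlamini's interest in Oakhollow Manufacturing Inc, giving 52% + 48% = 100%.
By parent–child attribution (R2), Lior Dlamini is treated as also owning Oren Dlamini's interest in Talon Foods Inc, giving 23% + 73% = 96%.
Chain via Oakhollow Manufacturing Inc. → Halcyon Holdings Ltd → Fairlane Ventures LLC (R3): 100% × 87% × 33% × 24% = 6.8904% of Pinebrook Industries Corp.
Chain via Talon Foods Inc. → Harbor Trust → Orion Group plc (R3): 96% × 19% × 49% × 53% = 4.736928% of Pinebrook Industries Corp.
Aggregating (R1): 6.8904% + 4.736928% = 11.627328%.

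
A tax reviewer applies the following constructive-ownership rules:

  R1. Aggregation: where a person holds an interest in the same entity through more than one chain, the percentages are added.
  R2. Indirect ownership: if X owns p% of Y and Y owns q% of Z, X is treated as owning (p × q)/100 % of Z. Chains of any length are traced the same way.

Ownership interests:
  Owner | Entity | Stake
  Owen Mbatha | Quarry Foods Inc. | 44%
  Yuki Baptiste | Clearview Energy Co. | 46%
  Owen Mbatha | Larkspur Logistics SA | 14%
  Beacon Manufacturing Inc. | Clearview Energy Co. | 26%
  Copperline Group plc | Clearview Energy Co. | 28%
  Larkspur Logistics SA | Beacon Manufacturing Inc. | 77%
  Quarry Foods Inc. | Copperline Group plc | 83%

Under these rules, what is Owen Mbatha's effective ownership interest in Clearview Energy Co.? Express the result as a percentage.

13.0284%

Chain via Larkspur Logistics SA → Beacon Manufacturing Inc. (R2): 14% × 77% × 26% = 2.8028% of Clearview Energy Co.
Chain via Quarry Foods Inc. → Copperline Group plc (R2): 44% × 83% × 28% = 10.2256% of Clearview Energy Co.
Aggregating (R1): 2.8028% + 10.2256% = 13.0284%.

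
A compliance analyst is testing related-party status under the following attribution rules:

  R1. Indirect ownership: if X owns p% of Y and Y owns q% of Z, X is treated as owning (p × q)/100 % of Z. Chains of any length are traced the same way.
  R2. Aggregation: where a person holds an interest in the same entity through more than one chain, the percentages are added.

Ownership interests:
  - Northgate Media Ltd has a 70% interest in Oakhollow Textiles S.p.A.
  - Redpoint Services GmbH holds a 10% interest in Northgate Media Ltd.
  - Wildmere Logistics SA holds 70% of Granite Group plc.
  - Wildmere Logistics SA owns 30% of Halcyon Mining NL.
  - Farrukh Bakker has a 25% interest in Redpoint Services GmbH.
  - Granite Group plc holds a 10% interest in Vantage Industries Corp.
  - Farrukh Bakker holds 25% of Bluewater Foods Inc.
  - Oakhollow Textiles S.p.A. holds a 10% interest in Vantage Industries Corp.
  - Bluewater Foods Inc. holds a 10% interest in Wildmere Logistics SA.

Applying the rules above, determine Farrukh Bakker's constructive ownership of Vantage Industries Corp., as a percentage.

Chain via Redpoint Services GmbH → Northgate Media Ltd → Oakhollow Textiles S.p.A. (R1): 25% × 10% × 70% × 10% = 0.175% of Vantage Industries Corp.
Chain via Bluewater Foods Inc. → Wildmere Logistics SA → Granite Group plc (R1): 25% × 10% × 70% × 10% = 0.175% of Vantage Industries Corp.
Aggregating (R2): 0.175% + 0.175% = 0.35%.

0.35%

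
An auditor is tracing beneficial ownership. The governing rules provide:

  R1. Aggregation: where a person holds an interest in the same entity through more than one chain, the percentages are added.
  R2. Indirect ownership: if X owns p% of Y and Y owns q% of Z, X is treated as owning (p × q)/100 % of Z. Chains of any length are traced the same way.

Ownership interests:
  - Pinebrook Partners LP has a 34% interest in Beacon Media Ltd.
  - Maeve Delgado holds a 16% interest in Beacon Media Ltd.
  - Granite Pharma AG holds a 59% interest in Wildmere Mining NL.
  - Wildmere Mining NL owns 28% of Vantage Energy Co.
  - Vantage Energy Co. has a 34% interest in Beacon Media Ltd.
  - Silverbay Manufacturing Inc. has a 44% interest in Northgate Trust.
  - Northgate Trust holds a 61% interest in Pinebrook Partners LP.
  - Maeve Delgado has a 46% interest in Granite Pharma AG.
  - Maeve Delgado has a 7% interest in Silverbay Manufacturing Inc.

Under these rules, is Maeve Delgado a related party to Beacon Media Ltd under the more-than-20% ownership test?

No

Chain via Silverbay Manufacturing Inc. → Northgate Trust → Pinebrook Partners LP (R2): 7% × 44% × 61% × 34% = 0.638792% of Beacon Media Ltd.
Chain via Granite Pharma AG → Wildmere Mining NL → Vantage Energy Co. (R2): 46% × 59% × 28% × 34% = 2.583728% of Beacon Media Ltd.
Direct interest in Beacon Media Ltd: 16%.
Aggregating (R1): 0.638792% + 2.583728% + 16% = 19.22252%.
19.22252% does not exceed the 20% threshold, so Maeve is not a related party to Beacon Media Ltd.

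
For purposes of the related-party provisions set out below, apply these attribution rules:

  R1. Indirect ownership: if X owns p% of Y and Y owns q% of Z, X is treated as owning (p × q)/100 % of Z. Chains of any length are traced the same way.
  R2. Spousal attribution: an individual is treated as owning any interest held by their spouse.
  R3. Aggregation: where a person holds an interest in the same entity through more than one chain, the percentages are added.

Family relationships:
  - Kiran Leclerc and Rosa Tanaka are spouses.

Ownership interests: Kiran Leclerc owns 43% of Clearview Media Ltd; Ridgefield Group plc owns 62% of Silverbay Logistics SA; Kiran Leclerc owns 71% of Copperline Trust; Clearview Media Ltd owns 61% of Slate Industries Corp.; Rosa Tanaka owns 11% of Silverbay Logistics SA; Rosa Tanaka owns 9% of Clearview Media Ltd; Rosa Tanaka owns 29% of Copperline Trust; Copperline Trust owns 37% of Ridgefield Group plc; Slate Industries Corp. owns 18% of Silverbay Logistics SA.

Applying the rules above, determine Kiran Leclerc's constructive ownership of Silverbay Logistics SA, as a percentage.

39.6496%

By spousal attribution (R2), Kiran Leclerc is treated as also owning Rosa Tanaka's interest in Copperline Trust, giving 71% + 29% = 100%.
By spousal attribution (R2), Kiran Leclerc is treated as also owning Rosa Tanaka's interest in Clearview Media Ltd, giving 43% + 9% = 52%.
By spousal attribution (R2), Kiran Leclerc is treated as owning Rosa Tanaka's 11% interest in Silverbay Logistics SA.
Chain via Copperline Trust → Ridgefield Group plc (R1): 100% × 37% × 62% = 22.94% of Silverbay Logistics SA.
Chain via Clearview Media Ltd → Slate Industries Corp. (R1): 52% × 61% × 18% = 5.7096% of Silverbay Logistics SA.
Direct interest in Silverbay Logistics SA: 11%.
Aggregating (R3): 22.94% + 5.7096% + 11% = 39.6496%.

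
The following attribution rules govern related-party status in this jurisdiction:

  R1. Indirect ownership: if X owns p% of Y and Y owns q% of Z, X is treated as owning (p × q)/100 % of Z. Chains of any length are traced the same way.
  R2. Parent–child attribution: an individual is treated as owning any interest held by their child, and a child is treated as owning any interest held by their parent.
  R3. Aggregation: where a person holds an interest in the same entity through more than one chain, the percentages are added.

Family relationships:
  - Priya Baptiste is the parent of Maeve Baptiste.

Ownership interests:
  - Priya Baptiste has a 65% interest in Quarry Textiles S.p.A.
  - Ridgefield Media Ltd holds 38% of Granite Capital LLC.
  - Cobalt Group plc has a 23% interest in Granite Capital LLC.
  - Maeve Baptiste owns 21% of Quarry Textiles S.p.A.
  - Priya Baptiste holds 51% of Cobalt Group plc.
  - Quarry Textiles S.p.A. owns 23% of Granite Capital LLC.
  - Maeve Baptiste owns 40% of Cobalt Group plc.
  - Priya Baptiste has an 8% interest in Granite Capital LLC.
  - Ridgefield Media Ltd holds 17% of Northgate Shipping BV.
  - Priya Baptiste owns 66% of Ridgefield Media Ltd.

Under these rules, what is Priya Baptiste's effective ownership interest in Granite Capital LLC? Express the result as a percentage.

By parent–child attribution (R2), Priya Baptiste is treated as also owning Maeve Baptiste's interest in Cobalt Group plc, giving 51% + 40% = 91%.
By parent–child attribution (R2), Priya Baptiste is treated as also owning Maeve Baptiste's interest in Quarry Textiles S.p.A, giving 65% + 21% = 86%.
Chain via Cobalt Group plc (R1): 91% × 23% = 20.93% of Granite Capital LLC.
Chain via Quarry Textiles S.p.A. (R1): 86% × 23% = 19.78% of Granite Capital LLC.
Chain via Ridgefield Media Ltd (R1): 66% × 38% = 25.08% of Granite Capital LLC.
Direct interest in Granite Capital LLC: 8%.
Aggregating (R3): 20.93% + 19.78% + 25.08% + 8% = 73.79%.

73.79%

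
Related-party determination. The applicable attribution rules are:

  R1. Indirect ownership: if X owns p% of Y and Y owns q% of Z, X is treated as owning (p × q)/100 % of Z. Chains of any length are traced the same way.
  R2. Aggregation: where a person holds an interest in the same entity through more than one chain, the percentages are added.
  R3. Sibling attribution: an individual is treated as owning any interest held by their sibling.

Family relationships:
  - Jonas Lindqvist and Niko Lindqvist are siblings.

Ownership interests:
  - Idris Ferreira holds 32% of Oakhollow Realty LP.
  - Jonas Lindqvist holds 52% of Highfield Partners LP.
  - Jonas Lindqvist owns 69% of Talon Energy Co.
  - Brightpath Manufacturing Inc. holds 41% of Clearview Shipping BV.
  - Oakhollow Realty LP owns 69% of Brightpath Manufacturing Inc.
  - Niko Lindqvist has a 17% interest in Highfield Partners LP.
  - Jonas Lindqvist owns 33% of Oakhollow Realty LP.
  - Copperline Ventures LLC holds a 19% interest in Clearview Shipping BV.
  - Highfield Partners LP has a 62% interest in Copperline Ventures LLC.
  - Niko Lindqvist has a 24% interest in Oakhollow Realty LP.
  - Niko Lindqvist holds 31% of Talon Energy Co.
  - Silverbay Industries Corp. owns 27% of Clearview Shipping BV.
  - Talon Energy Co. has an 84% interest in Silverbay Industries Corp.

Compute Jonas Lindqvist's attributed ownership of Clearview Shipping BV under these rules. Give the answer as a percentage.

46.9335%

By sibling attribution (R3), Jonas Lindqvist is treated as also owning Niko Lindqvist's interest in Oakhollow Realty LP, giving 33% + 24% = 57%.
By sibling attribution (R3), Jonas Lindqvist is treated as also owning Niko Lindqvist's interest in Highfield Partners LP, giving 52% + 17% = 69%.
By sibling attribution (R3), Jonas Lindqvist is treated as also owning Niko Lindqvist's interest in Talon Energy Co, giving 69% + 31% = 100%.
Chain via Oakhollow Realty LP → Brightpath Manufacturing Inc. (R1): 57% × 69% × 41% = 16.1253% of Clearview Shipping BV.
Chain via Highfield Partners LP → Copperline Ventures LLC (R1): 69% × 62% × 19% = 8.1282% of Clearview Shipping BV.
Chain via Talon Energy Co. → Silverbay Industries Corp. (R1): 100% × 84% × 27% = 22.68% of Clearview Shipping BV.
Aggregating (R2): 16.1253% + 8.1282% + 22.68% = 46.9335%.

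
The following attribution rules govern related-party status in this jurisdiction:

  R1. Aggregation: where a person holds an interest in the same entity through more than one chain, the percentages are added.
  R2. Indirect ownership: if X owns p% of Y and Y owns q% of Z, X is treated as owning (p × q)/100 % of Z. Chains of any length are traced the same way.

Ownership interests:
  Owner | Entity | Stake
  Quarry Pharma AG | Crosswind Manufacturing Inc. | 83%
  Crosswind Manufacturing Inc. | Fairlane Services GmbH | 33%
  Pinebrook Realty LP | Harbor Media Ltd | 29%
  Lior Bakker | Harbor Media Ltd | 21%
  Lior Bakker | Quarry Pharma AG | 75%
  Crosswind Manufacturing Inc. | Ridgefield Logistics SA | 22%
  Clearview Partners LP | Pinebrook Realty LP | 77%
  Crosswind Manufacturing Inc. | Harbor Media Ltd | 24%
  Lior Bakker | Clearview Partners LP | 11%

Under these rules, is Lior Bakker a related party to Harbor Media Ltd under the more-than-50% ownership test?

No

Chain via Clearview Partners LP → Pinebrook Realty LP (R2): 11% × 77% × 29% = 2.4563% of Harbor Media Ltd.
Chain via Quarry Pharma AG → Crosswind Manufacturing Inc. (R2): 75% × 83% × 24% = 14.94% of Harbor Media Ltd.
Direct interest in Harbor Media Ltd: 21%.
Aggregating (R1): 2.4563% + 14.94% + 21% = 38.3963%.
38.3963% does not exceed the 50% threshold, so Lior is not a related party to Harbor Media Ltd.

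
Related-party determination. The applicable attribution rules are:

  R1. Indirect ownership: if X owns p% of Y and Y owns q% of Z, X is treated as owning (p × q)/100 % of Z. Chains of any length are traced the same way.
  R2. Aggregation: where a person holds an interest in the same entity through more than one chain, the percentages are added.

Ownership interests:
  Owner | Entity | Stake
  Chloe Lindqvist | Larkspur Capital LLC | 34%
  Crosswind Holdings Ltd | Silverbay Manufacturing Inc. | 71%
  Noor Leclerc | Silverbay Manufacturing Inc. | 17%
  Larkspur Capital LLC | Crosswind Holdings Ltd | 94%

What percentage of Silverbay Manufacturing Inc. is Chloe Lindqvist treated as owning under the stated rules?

Chain via Larkspur Capital LLC → Crosswind Holdings Ltd (R1): 34% × 94% × 71% = 22.6916% of Silverbay Manufacturing Inc.

22.6916%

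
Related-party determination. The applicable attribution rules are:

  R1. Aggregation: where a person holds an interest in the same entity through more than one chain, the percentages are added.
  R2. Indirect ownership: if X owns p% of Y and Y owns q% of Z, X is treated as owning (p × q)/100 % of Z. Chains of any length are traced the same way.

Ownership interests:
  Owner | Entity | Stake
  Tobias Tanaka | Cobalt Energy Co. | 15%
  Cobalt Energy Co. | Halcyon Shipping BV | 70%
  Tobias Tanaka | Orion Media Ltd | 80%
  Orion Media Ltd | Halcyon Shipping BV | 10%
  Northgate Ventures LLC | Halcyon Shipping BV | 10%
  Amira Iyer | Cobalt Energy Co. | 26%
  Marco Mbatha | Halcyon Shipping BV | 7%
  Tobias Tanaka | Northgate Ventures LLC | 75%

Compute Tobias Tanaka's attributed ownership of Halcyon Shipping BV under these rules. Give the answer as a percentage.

Chain via Orion Media Ltd (R2): 80% × 10% = 8% of Halcyon Shipping BV.
Chain via Northgate Ventures LLC (R2): 75% × 10% = 7.5% of Halcyon Shipping BV.
Chain via Cobalt Energy Co. (R2): 15% × 70% = 10.5% of Halcyon Shipping BV.
Aggregating (R1): 8% + 7.5% + 10.5% = 26%.

26%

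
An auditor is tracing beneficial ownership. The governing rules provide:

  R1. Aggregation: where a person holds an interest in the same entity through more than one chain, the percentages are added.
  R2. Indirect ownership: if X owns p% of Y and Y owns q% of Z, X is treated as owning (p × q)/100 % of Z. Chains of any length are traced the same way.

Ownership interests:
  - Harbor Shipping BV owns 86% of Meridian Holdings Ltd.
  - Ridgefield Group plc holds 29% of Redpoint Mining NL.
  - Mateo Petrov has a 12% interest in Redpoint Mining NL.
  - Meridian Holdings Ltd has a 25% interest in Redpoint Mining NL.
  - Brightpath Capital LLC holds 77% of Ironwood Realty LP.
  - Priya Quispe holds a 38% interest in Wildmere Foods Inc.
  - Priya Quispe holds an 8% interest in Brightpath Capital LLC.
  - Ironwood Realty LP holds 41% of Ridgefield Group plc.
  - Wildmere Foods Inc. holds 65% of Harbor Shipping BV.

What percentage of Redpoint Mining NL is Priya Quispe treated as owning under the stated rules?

Chain via Wildmere Foods Inc. → Harbor Shipping BV → Meridian Holdings Ltd (R2): 38% × 65% × 86% × 25% = 5.3105% of Redpoint Mining NL.
Chain via Brightpath Capital LLC → Ironwood Realty LP → Ridgefield Group plc (R2): 8% × 77% × 41% × 29% = 0.732424% of Redpoint Mining NL.
Aggregating (R1): 5.3105% + 0.732424% = 6.042924%.

6.042924%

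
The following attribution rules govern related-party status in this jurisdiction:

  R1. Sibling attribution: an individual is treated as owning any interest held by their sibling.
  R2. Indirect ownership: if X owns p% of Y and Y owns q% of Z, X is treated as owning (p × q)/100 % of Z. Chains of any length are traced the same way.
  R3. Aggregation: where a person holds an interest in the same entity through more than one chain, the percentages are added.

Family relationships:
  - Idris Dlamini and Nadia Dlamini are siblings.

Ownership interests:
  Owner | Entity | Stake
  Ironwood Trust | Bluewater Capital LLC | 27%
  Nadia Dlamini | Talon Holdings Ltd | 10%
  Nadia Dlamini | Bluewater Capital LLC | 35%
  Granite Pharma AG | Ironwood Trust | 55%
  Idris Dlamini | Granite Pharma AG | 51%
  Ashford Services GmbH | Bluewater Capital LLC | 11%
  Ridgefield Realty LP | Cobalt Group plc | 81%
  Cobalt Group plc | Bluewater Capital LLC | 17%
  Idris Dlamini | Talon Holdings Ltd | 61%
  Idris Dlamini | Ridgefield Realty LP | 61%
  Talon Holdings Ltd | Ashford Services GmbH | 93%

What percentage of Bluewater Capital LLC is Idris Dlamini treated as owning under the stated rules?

58.2365%

By sibling attribution (R1), Idris Dlamini is treated as also owning Nadia Dlamini's interest in Talon Holdings Ltd, giving 61% + 10% = 71%.
By sibling attribution (R1), Idris Dlamini is treated as owning Nadia Dlamini's 35% interest in Bluewater Capital LLC.
Chain via Talon Holdings Ltd → Ashford Services GmbH (R2): 71% × 93% × 11% = 7.2633% of Bluewater Capital LLC.
Chain via Ridgefield Realty LP → Cobalt Group plc (R2): 61% × 81% × 17% = 8.3997% of Bluewater Capital LLC.
Chain via Granite Pharma AG → Ironwood Trust (R2): 51% × 55% × 27% = 7.5735% of Bluewater Capital LLC.
Direct interest in Bluewater Capital LLC: 35%.
Aggregating (R3): 7.2633% + 8.3997% + 7.5735% + 35% = 58.2365%.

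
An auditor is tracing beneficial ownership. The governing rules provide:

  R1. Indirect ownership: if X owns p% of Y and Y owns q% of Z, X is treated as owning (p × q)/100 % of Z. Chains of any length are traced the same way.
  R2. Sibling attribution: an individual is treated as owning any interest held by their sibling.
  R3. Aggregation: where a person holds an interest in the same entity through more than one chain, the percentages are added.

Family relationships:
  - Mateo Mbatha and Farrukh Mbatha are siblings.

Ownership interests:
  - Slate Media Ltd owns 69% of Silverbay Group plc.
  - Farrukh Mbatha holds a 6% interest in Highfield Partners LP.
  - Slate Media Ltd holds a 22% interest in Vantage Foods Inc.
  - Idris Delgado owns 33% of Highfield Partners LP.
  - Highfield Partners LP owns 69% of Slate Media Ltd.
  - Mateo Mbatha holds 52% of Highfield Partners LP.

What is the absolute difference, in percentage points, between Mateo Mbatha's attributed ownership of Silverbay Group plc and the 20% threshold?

7.6138

By sibling attribution (R2), Mateo Mbatha is treated as also owning Farrukh Mbatha's interest in Highfield Partners LP, giving 52% + 6% = 58%.
Chain via Highfield Partners LP → Slate Media Ltd (R1): 58% × 69% × 69% = 27.6138% of Silverbay Group plc.
27.6138% exceeds the 20% threshold by 7.6138 percentage points.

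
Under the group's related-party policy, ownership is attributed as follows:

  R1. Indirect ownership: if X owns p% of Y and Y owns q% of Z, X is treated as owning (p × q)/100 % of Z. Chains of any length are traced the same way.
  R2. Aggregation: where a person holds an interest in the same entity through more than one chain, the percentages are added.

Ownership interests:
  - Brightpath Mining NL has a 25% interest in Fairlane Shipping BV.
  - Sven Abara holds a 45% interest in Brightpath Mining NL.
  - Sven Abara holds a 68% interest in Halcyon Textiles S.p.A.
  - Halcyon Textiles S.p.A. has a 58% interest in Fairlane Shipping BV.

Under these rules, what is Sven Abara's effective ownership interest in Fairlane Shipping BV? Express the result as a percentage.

50.69%

Chain via Brightpath Mining NL (R1): 45% × 25% = 11.25% of Fairlane Shipping BV.
Chain via Halcyon Textiles S.p.A. (R1): 68% × 58% = 39.44% of Fairlane Shipping BV.
Aggregating (R2): 11.25% + 39.44% = 50.69%.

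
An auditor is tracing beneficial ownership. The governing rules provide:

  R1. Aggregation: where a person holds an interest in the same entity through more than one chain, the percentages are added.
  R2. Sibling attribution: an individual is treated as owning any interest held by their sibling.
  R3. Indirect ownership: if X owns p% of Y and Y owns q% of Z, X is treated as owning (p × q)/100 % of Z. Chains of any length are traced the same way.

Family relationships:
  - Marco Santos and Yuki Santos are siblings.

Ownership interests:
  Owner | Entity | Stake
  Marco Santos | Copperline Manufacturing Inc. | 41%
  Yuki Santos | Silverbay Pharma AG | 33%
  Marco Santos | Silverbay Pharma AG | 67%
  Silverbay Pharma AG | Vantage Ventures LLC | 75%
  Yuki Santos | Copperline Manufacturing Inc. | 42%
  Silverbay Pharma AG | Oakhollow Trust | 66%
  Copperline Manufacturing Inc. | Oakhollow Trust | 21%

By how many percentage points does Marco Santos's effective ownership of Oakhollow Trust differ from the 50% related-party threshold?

By sibling attribution (R2), Marco Santos is treated as also owning Yuki Santos's interest in Copperline Manufacturing Inc, giving 41% + 42% = 83%.
By sibling attribution (R2), Marco Santos is treated as also owning Yuki Santos's interest in Silverbay Pharma AG, giving 67% + 33% = 100%.
Chain via Copperline Manufacturing Inc. (R3): 83% × 21% = 17.43% of Oakhollow Trust.
Chain via Silverbay Pharma AG (R3): 100% × 66% = 66% of Oakhollow Trust.
Aggregating (R1): 17.43% + 66% = 83.43%.
83.43% exceeds the 50% threshold by 33.43 percentage points.

33.43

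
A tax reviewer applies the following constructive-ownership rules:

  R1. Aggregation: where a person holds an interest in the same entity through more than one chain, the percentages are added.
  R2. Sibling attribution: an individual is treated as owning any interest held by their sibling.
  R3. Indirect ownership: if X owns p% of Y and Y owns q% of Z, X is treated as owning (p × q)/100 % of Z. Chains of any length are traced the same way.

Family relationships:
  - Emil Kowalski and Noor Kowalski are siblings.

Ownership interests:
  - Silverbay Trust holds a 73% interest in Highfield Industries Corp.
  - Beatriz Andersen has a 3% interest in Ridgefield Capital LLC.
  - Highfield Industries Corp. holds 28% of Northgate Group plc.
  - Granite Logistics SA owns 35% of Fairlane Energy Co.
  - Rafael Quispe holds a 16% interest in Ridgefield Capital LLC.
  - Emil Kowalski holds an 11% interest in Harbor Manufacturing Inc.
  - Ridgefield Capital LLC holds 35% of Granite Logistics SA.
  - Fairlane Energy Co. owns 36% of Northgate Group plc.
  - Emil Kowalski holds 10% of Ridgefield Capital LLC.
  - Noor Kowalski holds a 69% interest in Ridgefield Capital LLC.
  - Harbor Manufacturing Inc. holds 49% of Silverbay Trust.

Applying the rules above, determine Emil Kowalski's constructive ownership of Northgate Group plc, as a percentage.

4.585616%

By sibling attribution (R2), Emil Kowalski is treated as also owning Noor Kowalski's interest in Ridgefield Capital LLC, giving 10% + 69% = 79%.
Chain via Harbor Manufacturing Inc. → Silverbay Trust → Highfield Industries Corp. (R3): 11% × 49% × 73% × 28% = 1.101716% of Northgate Group plc.
Chain via Ridgefield Capital LLC → Granite Logistics SA → Fairlane Energy Co. (R3): 79% × 35% × 35% × 36% = 3.4839% of Northgate Group plc.
Aggregating (R1): 1.101716% + 3.4839% = 4.585616%.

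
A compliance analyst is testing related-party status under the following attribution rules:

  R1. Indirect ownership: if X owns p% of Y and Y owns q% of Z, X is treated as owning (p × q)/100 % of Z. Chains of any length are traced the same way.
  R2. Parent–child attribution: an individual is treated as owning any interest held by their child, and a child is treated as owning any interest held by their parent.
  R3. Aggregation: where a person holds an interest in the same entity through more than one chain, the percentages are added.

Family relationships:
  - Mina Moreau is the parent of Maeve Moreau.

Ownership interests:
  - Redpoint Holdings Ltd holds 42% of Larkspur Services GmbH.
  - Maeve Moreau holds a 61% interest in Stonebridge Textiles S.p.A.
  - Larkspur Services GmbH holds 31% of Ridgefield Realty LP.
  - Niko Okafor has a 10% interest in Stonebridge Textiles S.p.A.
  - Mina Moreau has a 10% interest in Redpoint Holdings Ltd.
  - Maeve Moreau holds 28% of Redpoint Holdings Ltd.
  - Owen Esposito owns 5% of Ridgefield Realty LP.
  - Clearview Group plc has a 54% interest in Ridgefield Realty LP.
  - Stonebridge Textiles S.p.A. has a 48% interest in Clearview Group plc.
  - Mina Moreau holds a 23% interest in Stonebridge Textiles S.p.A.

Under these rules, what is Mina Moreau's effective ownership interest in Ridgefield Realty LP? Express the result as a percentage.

26.7204%

By parent–child attribution (R2), Mina Moreau is treated as also owning Maeve Moreau's interest in Stonebridge Textiles S.p.A, giving 23% + 61% = 84%.
By parent–child attribution (R2), Mina Moreau is treated as also owning Maeve Moreau's interest in Redpoint Holdings Ltd, giving 10% + 28% = 38%.
Chain via Stonebridge Textiles S.p.A. → Clearview Group plc (R1): 84% × 48% × 54% = 21.7728% of Ridgefield Realty LP.
Chain via Redpoint Holdings Ltd → Larkspur Services GmbH (R1): 38% × 42% × 31% = 4.9476% of Ridgefield Realty LP.
Aggregating (R3): 21.7728% + 4.9476% = 26.7204%.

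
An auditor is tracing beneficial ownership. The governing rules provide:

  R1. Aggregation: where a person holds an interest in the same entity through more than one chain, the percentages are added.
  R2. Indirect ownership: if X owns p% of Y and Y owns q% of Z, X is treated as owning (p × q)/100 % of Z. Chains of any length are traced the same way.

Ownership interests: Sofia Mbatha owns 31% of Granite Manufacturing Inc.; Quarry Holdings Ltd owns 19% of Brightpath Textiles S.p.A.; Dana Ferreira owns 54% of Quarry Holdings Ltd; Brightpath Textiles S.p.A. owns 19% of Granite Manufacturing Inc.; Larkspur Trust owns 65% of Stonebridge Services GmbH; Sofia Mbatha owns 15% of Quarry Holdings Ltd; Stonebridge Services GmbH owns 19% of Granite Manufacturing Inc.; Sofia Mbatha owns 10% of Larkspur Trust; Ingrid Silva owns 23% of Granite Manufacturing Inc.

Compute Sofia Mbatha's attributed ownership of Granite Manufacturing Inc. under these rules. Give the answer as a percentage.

32.7765%

Chain via Quarry Holdings Ltd → Brightpath Textiles S.p.A. (R2): 15% × 19% × 19% = 0.5415% of Granite Manufacturing Inc.
Chain via Larkspur Trust → Stonebridge Services GmbH (R2): 10% × 65% × 19% = 1.235% of Granite Manufacturing Inc.
Direct interest in Granite Manufacturing Inc: 31%.
Aggregating (R1): 0.5415% + 1.235% + 31% = 32.7765%.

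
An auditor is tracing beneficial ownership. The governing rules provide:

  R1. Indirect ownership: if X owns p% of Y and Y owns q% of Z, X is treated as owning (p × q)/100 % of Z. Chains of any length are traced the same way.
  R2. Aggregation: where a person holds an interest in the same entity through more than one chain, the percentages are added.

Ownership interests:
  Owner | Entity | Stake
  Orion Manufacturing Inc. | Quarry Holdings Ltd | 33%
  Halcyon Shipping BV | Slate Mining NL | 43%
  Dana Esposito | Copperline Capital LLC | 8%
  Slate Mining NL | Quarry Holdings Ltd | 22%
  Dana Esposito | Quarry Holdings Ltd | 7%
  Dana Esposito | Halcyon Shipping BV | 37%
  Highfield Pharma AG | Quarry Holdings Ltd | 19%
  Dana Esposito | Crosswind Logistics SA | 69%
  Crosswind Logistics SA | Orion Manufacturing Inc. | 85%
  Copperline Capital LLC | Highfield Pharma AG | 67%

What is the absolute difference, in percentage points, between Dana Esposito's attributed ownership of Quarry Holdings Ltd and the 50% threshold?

Chain via Copperline Capital LLC → Highfield Pharma AG (R1): 8% × 67% × 19% = 1.0184% of Quarry Holdings Ltd.
Chain via Halcyon Shipping BV → Slate Mining NL (R1): 37% × 43% × 22% = 3.5002% of Quarry Holdings Ltd.
Chain via Crosswind Logistics SA → Orion Manufacturing Inc. (R1): 69% × 85% × 33% = 19.3545% of Quarry Holdings Ltd.
Direct interest in Quarry Holdings Ltd: 7%.
Aggregating (R2): 1.0184% + 3.5002% + 19.3545% + 7% = 30.8731%.
30.8731% falls short of the 50% threshold by 19.1269 percentage points.

19.1269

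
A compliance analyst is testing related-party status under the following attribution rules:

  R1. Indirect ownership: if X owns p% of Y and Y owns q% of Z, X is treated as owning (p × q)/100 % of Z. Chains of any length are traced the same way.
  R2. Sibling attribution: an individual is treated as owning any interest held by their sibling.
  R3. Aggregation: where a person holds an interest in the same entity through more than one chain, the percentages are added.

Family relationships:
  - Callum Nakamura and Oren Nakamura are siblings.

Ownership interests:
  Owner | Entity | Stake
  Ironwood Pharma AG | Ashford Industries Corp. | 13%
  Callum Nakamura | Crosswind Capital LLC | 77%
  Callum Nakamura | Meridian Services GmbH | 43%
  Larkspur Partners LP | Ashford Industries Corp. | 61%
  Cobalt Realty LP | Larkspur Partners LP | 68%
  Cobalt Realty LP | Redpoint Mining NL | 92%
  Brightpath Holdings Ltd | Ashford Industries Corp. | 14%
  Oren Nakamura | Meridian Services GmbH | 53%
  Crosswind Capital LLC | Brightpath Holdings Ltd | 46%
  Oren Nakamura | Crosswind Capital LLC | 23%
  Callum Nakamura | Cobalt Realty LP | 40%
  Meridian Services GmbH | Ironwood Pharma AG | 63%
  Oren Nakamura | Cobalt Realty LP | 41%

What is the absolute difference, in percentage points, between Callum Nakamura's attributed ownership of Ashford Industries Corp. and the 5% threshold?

42.9012

By sibling attribution (R2), Callum Nakamura is treated as also owning Oren Nakamura's interest in Cobalt Realty LP, giving 40% + 41% = 81%.
By sibling attribution (R2), Callum Nakamura is treated as also owning Oren Nakamura's interest in Crosswind Capital LLC, giving 77% + 23% = 100%.
By sibling attribution (R2), Callum Nakamura is treated as also owning Oren Nakamura's interest in Meridian Services GmbH, giving 43% + 53% = 96%.
Chain via Cobalt Realty LP → Larkspur Partners LP (R1): 81% × 68% × 61% = 33.5988% of Ashford Industries Corp.
Chain via Crosswind Capital LLC → Brightpath Holdings Ltd (R1): 100% × 46% × 14% = 6.44% of Ashford Industries Corp.
Chain via Meridian Services GmbH → Ironwood Pharma AG (R1): 96% × 63% × 13% = 7.8624% of Ashford Industries Corp.
Aggregating (R3): 33.5988% + 6.44% + 7.8624% = 47.9012%.
47.9012% exceeds the 5% threshold by 42.9012 percentage points.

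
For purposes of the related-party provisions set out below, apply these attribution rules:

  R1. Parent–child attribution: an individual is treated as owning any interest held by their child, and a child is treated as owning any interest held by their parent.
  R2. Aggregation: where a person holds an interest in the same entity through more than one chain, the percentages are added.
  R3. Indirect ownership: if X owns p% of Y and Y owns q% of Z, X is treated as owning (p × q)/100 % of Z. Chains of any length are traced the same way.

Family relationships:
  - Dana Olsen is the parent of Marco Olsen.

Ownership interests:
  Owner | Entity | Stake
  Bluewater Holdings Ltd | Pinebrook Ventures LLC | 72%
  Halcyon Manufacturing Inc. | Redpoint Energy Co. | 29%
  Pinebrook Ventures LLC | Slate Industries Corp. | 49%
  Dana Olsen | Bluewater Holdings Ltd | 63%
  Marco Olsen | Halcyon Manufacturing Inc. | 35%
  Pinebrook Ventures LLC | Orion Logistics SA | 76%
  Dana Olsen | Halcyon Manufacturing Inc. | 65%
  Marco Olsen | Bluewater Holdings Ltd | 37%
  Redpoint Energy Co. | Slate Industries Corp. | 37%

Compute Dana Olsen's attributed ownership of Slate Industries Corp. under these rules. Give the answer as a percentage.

By parent–child attribution (R1), Dana Olsen is treated as also owning Marco Olsen's interest in Halcyon Manufacturing Inc, giving 65% + 35% = 100%.
By parent–child attribution (R1), Dana Olsen is treated as also owning Marco Olsen's interest in Bluewater Holdings Ltd, giving 63% + 37% = 100%.
Chain via Halcyon Manufacturing Inc. → Redpoint Energy Co. (R3): 100% × 29% × 37% = 10.73% of Slate Industries Corp.
Chain via Bluewater Holdings Ltd → Pinebrook Ventures LLC (R3): 100% × 72% × 49% = 35.28% of Slate Industries Corp.
Aggregating (R2): 10.73% + 35.28% = 46.01%.

46.01%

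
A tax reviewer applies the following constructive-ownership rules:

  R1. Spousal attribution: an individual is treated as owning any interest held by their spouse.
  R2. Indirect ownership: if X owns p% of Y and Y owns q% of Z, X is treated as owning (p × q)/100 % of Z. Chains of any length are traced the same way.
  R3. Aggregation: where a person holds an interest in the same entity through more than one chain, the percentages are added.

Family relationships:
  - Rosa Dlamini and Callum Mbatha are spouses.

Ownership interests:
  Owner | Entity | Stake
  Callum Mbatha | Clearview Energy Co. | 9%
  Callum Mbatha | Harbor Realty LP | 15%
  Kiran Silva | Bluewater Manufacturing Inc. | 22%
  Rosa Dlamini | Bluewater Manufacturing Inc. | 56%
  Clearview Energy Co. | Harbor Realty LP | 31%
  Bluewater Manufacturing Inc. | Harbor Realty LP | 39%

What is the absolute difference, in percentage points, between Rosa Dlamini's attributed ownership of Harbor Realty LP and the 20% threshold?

By spousal attribution (R1), Rosa Dlamini is treated as owning Callum Mbatha's 9% interest in Clearview Energy Co.
By spousal attribution (R1), Rosa Dlamini is treated as owning Callum Mbatha's 15% interest in Harbor Realty LP.
Chain via Bluewater Manufacturing Inc. (R2): 56% × 39% = 21.84% of Harbor Realty LP.
Chain via Clearview Energy Co. (R2): 9% × 31% = 2.79% of Harbor Realty LP.
Direct interest in Harbor Realty LP: 15%.
Aggregating (R3): 21.84% + 2.79% + 15% = 39.63%.
39.63% exceeds the 20% threshold by 19.63 percentage points.

19.63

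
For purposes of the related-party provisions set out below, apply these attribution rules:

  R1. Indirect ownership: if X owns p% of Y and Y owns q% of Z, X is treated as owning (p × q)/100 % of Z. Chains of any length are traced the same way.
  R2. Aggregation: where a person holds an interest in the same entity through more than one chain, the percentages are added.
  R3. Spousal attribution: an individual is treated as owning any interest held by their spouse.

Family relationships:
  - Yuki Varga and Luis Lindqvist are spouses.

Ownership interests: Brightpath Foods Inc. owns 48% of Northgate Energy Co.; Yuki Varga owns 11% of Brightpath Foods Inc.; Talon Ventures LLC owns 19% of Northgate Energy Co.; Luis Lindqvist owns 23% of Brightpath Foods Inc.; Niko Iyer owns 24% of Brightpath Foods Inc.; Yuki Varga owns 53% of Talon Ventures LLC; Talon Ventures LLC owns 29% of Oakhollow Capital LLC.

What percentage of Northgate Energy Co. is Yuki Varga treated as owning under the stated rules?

By spousal attribution (R3), Yuki Varga is treated as also owning Luis Lindqvist's interest in Brightpath Foods Inc, giving 11% + 23% = 34%.
Chain via Brightpath Foods Inc. (R1): 34% × 48% = 16.32% of Northgate Energy Co.
Chain via Talon Ventures LLC (R1): 53% × 19% = 10.07% of Northgate Energy Co.
Aggregating (R2): 16.32% + 10.07% = 26.39%.

26.39%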